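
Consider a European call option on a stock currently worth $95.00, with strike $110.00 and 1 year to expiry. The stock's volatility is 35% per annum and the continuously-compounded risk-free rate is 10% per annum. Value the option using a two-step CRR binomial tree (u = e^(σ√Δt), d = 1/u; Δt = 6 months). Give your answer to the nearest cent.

CRR parameters: u = e^(σ√Δt) = e^(0.35·√0.5) = 1.2808, d = 1/u = 0.7808
Per-period rate: rΔt = 0.1·0.5 = 0.05, so R = e^0.05 = 1.0513
Risk-neutral probability p = (e^0.05 − 0.7808)/(1.2808 − 0.7808) = 0.2705/0.5000 = 0.5410
Terminal stock prices: S_uu = 155.8, S_ud = 95, S_dd = 57.91
Terminal payoffs (S − K): max(45.84, 0) = 45.84, max(-15, 0) = 0, max(-52.09, 0) = 0
Node u (S = 121.7): V_u = e^(−0.05)·[0.5410·45.8434 + 0.4590·0.0000] = 23.5906
Node d (S = 74.17): V_d = e^(−0.05)·[0.5410·0.0000 + 0.4590·0.0000] = 0.0000
Node 0 (S = 95): V_0 = e^(−0.05)·[0.5410·23.5906 + 0.4590·0.0000] = 12.1395

$12.14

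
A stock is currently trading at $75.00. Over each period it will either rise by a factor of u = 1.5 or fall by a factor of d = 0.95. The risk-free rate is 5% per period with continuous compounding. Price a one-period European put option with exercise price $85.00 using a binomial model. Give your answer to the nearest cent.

$10.67

Risk-neutral probability p = (e^0.05 − 0.95)/(1.5 − 0.95) = 0.1013/0.5500 = 0.1841
Terminal stock prices: S_u = 112.5, S_d = 71.25
Terminal payoffs (K − S): max(-27.5, 0) = 0, max(13.75, 0) = 13.75
Node 0 (S = 75): V_0 = e^(−0.05)·[0.1841·0.0000 + 0.8159·13.7500] = 10.6711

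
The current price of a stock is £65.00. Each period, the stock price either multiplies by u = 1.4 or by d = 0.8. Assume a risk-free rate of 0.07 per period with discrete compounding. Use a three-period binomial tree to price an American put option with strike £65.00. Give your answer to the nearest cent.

£7.68

Risk-neutral probability p = (1 + 0.07 − 0.8)/(1.4 − 0.8) = 0.2700/0.6000 = 0.4500
Terminal stock prices: S_uuu = 178.4, S_uud = 101.9, S_udd = 58.24, S_ddd = 33.28
Terminal payoffs (K − S): max(-113.4, 0) = 0, max(-36.92, 0) = 0, max(6.76, 0) = 6.76, max(31.72, 0) = 31.72
Node uu (S = 127.4): continuation = 1/1.07·[0.4500·0.0000 + 0.5500·0.0000] = 0.0000; exercise value = 0.0000 ≤ continuation, so V_uu = 0.0000
Node ud (S = 72.8): continuation = 1/1.07·[0.4500·0.0000 + 0.5500·6.7600] = 3.4748; exercise value = 0.0000 ≤ continuation, so V_ud = 3.4748
Node dd (S = 41.6): continuation = 1/1.07·[0.4500·6.7600 + 0.5500·31.7200] = 19.1477; exercise value = 23.4000 > continuation, so V_dd = 23.4000 (exercise)
Node u (S = 91): continuation = 1/1.07·[0.4500·0.0000 + 0.5500·3.4748] = 1.7861; exercise value = 0.0000 ≤ continuation, so V_u = 1.7861
Node d (S = 52): continuation = 1/1.07·[0.4500·3.4748 + 0.5500·23.4000] = 13.4894; exercise value = 13.0000 ≤ continuation, so V_d = 13.4894
Node 0 (S = 65): continuation = 1/1.07·[0.4500·1.7861 + 0.5500·13.4894] = 7.6850; exercise value = 0.0000 ≤ continuation, so V_0 = 7.6850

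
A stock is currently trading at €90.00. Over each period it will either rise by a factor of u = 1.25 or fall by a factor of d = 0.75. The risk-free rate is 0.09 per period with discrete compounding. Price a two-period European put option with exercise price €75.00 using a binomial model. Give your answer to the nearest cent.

Risk-neutral probability p = (1 + 0.09 − 0.75)/(1.25 − 0.75) = 0.3400/0.5000 = 0.6800
Terminal stock prices: S_uu = 140.6, S_ud = 84.38, S_dd = 50.62
Terminal payoffs (K − S): max(-65.62, 0) = 0, max(-9.375, 0) = 0, max(24.38, 0) = 24.38
Node u (S = 112.5): V_u = 1/1.09·[0.6800·0.0000 + 0.3200·0.0000] = 0.0000
Node d (S = 67.5): V_d = 1/1.09·[0.6800·0.0000 + 0.3200·24.3750] = 7.1560
Node 0 (S = 90): V_0 = 1/1.09·[0.6800·0.0000 + 0.3200·7.1560] = 2.1008

€2.10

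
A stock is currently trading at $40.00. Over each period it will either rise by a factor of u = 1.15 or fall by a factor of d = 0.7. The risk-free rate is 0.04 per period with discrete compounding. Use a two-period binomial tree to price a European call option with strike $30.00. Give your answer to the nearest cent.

Risk-neutral probability p = (1 + 0.04 − 0.7)/(1.15 − 0.7) = 0.3400/0.4500 = 0.7556
Terminal stock prices: S_uu = 52.9, S_ud = 32.2, S_dd = 19.6
Terminal payoffs (S − K): max(22.9, 0) = 22.9, max(2.2, 0) = 2.2, max(-10.4, 0) = 0
Node u (S = 46): V_u = 1/1.04·[0.7556·22.9000 + 0.2444·2.2000] = 17.1538
Node d (S = 28): V_d = 1/1.04·[0.7556·2.2000 + 0.2444·0.0000] = 1.5983
Node 0 (S = 40): V_0 = 1/1.04·[0.7556·17.1538 + 0.2444·1.5983] = 12.8379

$12.84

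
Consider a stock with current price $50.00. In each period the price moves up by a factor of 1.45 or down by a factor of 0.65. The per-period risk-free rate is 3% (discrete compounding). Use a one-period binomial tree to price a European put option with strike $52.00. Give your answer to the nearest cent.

Risk-neutral probability p = (1 + 0.03 − 0.65)/(1.45 − 0.65) = 0.3800/0.8000 = 0.4750
Terminal stock prices: S_u = 72.5, S_d = 32.5
Terminal payoffs (K − S): max(-20.5, 0) = 0, max(19.5, 0) = 19.5
Node 0 (S = 50): V_0 = 1/1.03·[0.4750·0.0000 + 0.5250·19.5000] = 9.9393

$9.94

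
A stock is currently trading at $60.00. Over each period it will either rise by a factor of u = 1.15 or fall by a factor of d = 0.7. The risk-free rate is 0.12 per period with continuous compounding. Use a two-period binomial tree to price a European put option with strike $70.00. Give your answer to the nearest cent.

$1.70

Risk-neutral probability p = (e^0.12 − 0.7)/(1.15 − 0.7) = 0.4275/0.4500 = 0.9500
Terminal stock prices: S_uu = 79.35, S_ud = 48.3, S_dd = 29.4
Terminal payoffs (K − S): max(-9.35, 0) = 0, max(21.7, 0) = 21.7, max(40.6, 0) = 40.6
Node u (S = 69): V_u = e^(−0.12)·[0.9500·0.0000 + 0.0500·21.7000] = 0.9624
Node d (S = 42): V_d = e^(−0.12)·[0.9500·21.7000 + 0.0500·40.6000] = 20.0844
Node 0 (S = 60): V_0 = e^(−0.12)·[0.9500·0.9624 + 0.0500·20.0844] = 1.7017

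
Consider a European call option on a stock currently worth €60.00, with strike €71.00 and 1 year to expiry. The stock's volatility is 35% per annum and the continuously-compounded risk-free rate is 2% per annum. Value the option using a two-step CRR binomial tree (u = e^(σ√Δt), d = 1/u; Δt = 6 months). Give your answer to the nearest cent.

CRR parameters: u = e^(σ√Δt) = e^(0.35·√0.5) = 1.2808, d = 1/u = 0.7808
Per-period rate: rΔt = 0.02·0.5 = 0.01, so R = e^0.01 = 1.0101
Risk-neutral probability p = (e^0.01 − 0.7808)/(1.2808 − 0.7808) = 0.2293/0.5000 = 0.4585
Terminal stock prices: S_uu = 98.43, S_ud = 60, S_dd = 36.58
Terminal payoffs (S − K): max(27.43, 0) = 27.43, max(-11, 0) = 0, max(-34.42, 0) = 0
Node u (S = 76.85): V_u = e^(−0.01)·[0.4585·27.4274 + 0.5415·0.0000] = 12.4514
Node d (S = 46.85): V_d = e^(−0.01)·[0.4585·0.0000 + 0.5415·0.0000] = 0.0000
Node 0 (S = 60): V_0 = e^(−0.01)·[0.4585·12.4514 + 0.5415·0.0000] = 5.6527

€5.65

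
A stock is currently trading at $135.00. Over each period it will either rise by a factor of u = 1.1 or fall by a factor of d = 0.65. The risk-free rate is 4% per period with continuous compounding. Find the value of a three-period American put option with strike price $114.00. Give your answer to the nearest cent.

$5.85

Risk-neutral probability p = (e^0.04 − 0.65)/(1.1 − 0.65) = 0.3908/0.4500 = 0.8685
Terminal stock prices: S_uuu = 179.7, S_uud = 106.2, S_udd = 62.74, S_ddd = 37.07
Terminal payoffs (K − S): max(-65.69, 0) = 0, max(7.822, 0) = 7.822, max(51.26, 0) = 51.26, max(76.93, 0) = 76.93
Node uu (S = 163.4): continuation = e^(−0.04)·[0.8685·0.0000 + 0.1315·7.8225] = 0.9886; exercise value = 0.0000 ≤ continuation, so V_uu = 0.9886
Node ud (S = 96.53): continuation = e^(−0.04)·[0.8685·7.8225 + 0.1315·51.2587] = 13.0050; exercise value = 17.4750 > continuation, so V_ud = 17.4750 (exercise)
Node dd (S = 57.04): continuation = e^(−0.04)·[0.8685·51.2587 + 0.1315·76.9256] = 52.4925; exercise value = 56.9625 > continuation, so V_dd = 56.9625 (exercise)
Node u (S = 148.5): continuation = e^(−0.04)·[0.8685·0.9886 + 0.1315·17.4750] = 3.0333; exercise value = 0.0000 ≤ continuation, so V_u = 3.0333
Node d (S = 87.75): continuation = e^(−0.04)·[0.8685·17.4750 + 0.1315·56.9625] = 21.7800; exercise value = 26.2500 > continuation, so V_d = 26.2500 (exercise)
Node 0 (S = 135): continuation = e^(−0.04)·[0.8685·3.0333 + 0.1315·26.2500] = 5.8483; exercise value = 0.0000 ≤ continuation, so V_0 = 5.8483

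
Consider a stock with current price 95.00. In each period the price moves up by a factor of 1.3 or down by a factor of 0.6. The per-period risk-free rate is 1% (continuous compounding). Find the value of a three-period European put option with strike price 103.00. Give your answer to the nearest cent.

Risk-neutral probability p = (e^0.01 − 0.6)/(1.3 − 0.6) = 0.4101/0.7000 = 0.5858
Terminal stock prices: S_uuu = 208.7, S_uud = 96.33, S_udd = 44.46, S_ddd = 20.52
Terminal payoffs (K − S): max(-105.7, 0) = 0, max(6.67, 0) = 6.67, max(58.54, 0) = 58.54, max(82.48, 0) = 82.48
Node uu (S = 160.6): V_uu = e^(−0.01)·[0.5858·0.0000 + 0.4142·6.6700] = 2.7353
Node ud (S = 74.1): V_ud = e^(−0.01)·[0.5858·6.6700 + 0.4142·58.5400] = 27.8751
Node dd (S = 34.2): V_dd = e^(−0.01)·[0.5858·58.5400 + 0.4142·82.4800] = 67.7751
Node u (S = 123.5): V_u = e^(−0.01)·[0.5858·2.7353 + 0.4142·27.8751] = 13.0178
Node d (S = 57): V_d = e^(−0.01)·[0.5858·27.8751 + 0.4142·67.7751] = 43.9605
Node 0 (S = 95): V_0 = e^(−0.01)·[0.5858·13.0178 + 0.4142·43.9605] = 25.5776

25.58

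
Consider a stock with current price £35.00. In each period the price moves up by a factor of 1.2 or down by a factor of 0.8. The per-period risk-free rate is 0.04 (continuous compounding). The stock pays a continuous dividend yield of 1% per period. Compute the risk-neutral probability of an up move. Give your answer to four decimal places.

Per-period risk-free factor R = e^0.04 = 1.0408; dividend-adjusted growth = e^(0.04−0.01) = 1.0305.
Risk-neutral probability p = (1.0305 − 0.8)/(1.2 − 0.8) = 0.2305/0.4000 = 0.5761

p = 0.5761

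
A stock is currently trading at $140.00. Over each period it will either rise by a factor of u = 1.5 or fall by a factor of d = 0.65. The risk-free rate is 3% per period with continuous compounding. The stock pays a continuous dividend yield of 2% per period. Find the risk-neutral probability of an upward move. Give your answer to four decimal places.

Per-period risk-free factor R = e^0.03 = 1.0305; dividend-adjusted growth = e^(0.03−0.02) = 1.0101.
Risk-neutral probability p = (1.0101 − 0.65)/(1.5 − 0.65) = 0.3601/0.8500 = 0.4236

p = 0.4236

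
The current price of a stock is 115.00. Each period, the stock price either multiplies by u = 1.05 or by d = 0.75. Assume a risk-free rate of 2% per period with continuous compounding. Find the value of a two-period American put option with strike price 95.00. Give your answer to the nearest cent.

Risk-neutral probability p = (e^0.02 − 0.75)/(1.05 − 0.75) = 0.2702/0.3000 = 0.9007
Terminal stock prices: S_uu = 126.8, S_ud = 90.56, S_dd = 64.69
Terminal payoffs (K − S): max(-31.79, 0) = 0, max(4.438, 0) = 4.438, max(30.31, 0) = 30.31
Node u (S = 120.8): continuation = e^(−0.02)·[0.9007·0.0000 + 0.0993·4.4375] = 0.4320; exercise value = 0.0000 ≤ continuation, so V_u = 0.4320
Node d (S = 86.25): continuation = e^(−0.02)·[0.9007·4.4375 + 0.0993·30.3125] = 6.8689; exercise value = 8.7500 > continuation, so V_d = 8.7500 (exercise)
Node 0 (S = 115): continuation = e^(−0.02)·[0.9007·0.4320 + 0.0993·8.7500] = 1.2333; exercise value = 0.0000 ≤ continuation, so V_0 = 1.2333

1.23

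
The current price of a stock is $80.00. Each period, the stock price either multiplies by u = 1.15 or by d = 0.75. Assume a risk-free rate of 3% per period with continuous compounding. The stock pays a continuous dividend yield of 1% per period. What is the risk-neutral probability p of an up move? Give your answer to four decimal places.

Per-period risk-free factor R = e^0.03 = 1.0305; dividend-adjusted growth = e^(0.03−0.01) = 1.0202.
Risk-neutral probability p = (1.0202 − 0.75)/(1.15 − 0.75) = 0.2702/0.4000 = 0.6755

p = 0.6755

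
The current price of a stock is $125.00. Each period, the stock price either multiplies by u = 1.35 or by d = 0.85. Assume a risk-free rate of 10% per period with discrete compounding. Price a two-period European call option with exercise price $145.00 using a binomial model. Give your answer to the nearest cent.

$17.11

Risk-neutral probability p = (1 + 0.1 − 0.85)/(1.35 − 0.85) = 0.2500/0.5000 = 0.5000
Terminal stock prices: S_uu = 227.8, S_ud = 143.4, S_dd = 90.31
Terminal payoffs (S − K): max(82.81, 0) = 82.81, max(-1.562, 0) = 0, max(-54.69, 0) = 0
Node u (S = 168.8): V_u = 1/1.1·[0.5000·82.8125 + 0.5000·0.0000] = 37.6420
Node d (S = 106.2): V_d = 1/1.1·[0.5000·0.0000 + 0.5000·0.0000] = 0.0000
Node 0 (S = 125): V_0 = 1/1.1·[0.5000·37.6420 + 0.5000·0.0000] = 17.1100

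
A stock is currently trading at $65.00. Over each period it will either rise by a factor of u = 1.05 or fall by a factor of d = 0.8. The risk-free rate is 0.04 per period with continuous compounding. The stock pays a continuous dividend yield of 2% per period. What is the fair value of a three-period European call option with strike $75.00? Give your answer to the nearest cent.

Per-period risk-free factor R = e^0.04 = 1.0408; dividend-adjusted growth = e^(0.04−0.02) = 1.0202.
Risk-neutral probability p = (1.0202 − 0.8)/(1.05 − 0.8) = 0.2202/0.2500 = 0.8808
Terminal stock prices: S_uuu = 75.25, S_uud = 57.33, S_udd = 43.68, S_ddd = 33.28
Terminal payoffs (S − K): max(0.2456, 0) = 0.2456, max(-17.67, 0) = 0, max(-31.32, 0) = 0, max(-41.72, 0) = 0
Node uu (S = 71.66): V_uu = e^(−0.04)·[0.8808·0.2456 + 0.1192·0.0000] = 0.2079
Node ud (S = 54.6): V_ud = e^(−0.04)·[0.8808·0.0000 + 0.1192·0.0000] = 0.0000
Node dd (S = 41.6): V_dd = e^(−0.04)·[0.8808·0.0000 + 0.1192·0.0000] = 0.0000
Node u (S = 68.25): V_u = e^(−0.04)·[0.8808·0.2079 + 0.1192·0.0000] = 0.1759
Node d (S = 52): V_d = e^(−0.04)·[0.8808·0.0000 + 0.1192·0.0000] = 0.0000
Node 0 (S = 65): V_0 = e^(−0.04)·[0.8808·0.1759 + 0.1192·0.0000] = 0.1489

$0.15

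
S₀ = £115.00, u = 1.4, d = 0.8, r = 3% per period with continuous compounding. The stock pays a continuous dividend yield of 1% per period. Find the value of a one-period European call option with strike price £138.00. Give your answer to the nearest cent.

Per-period risk-free factor R = e^0.03 = 1.0305; dividend-adjusted growth = e^(0.03−0.01) = 1.0202.
Risk-neutral probability p = (1.0202 − 0.8)/(1.4 − 0.8) = 0.2202/0.6000 = 0.3670
Terminal stock prices: S_u = 161, S_d = 92
Terminal payoffs (S − K): max(23, 0) = 23, max(-46, 0) = 0
Node 0 (S = 115): V_0 = e^(−0.03)·[0.3670·23.0000 + 0.6330·0.0000] = 8.1916

£8.19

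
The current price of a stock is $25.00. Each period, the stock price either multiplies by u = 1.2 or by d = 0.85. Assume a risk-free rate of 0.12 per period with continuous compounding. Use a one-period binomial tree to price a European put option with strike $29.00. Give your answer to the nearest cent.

Risk-neutral probability p = (e^0.12 − 0.85)/(1.2 − 0.85) = 0.2775/0.3500 = 0.7928
Terminal stock prices: S_u = 30, S_d = 21.25
Terminal payoffs (K − S): max(-1, 0) = 0, max(7.75, 0) = 7.75
Node 0 (S = 25): V_0 = e^(−0.12)·[0.7928·0.0000 + 0.2072·7.7500] = 1.4239

$1.42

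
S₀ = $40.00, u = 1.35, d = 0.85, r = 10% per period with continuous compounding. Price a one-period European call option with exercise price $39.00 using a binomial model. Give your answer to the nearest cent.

$6.93

Risk-neutral probability p = (e^0.1 − 0.85)/(1.35 − 0.85) = 0.2552/0.5000 = 0.5103
Terminal stock prices: S_u = 54, S_d = 34
Terminal payoffs (S − K): max(15, 0) = 15, max(-5, 0) = 0
Node 0 (S = 40): V_0 = e^(−0.1)·[0.5103·15.0000 + 0.4897·0.0000] = 6.9266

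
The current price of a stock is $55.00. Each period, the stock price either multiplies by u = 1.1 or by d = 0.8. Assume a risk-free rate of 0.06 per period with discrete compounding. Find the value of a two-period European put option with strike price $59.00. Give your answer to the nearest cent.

$2.56

Risk-neutral probability p = (1 + 0.06 − 0.8)/(1.1 − 0.8) = 0.2600/0.3000 = 0.8667
Terminal stock prices: S_uu = 66.55, S_ud = 48.4, S_dd = 35.2
Terminal payoffs (K − S): max(-7.55, 0) = 0, max(10.6, 0) = 10.6, max(23.8, 0) = 23.8
Node u (S = 60.5): V_u = 1/1.06·[0.8667·0.0000 + 0.1333·10.6000] = 1.3333
Node d (S = 44): V_d = 1/1.06·[0.8667·10.6000 + 0.1333·23.8000] = 11.6604
Node 0 (S = 55): V_0 = 1/1.06·[0.8667·1.3333 + 0.1333·11.6604] = 2.5569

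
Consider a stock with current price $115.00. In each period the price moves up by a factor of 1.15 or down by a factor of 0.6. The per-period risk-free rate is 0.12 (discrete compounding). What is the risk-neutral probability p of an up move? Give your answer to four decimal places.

Risk-neutral probability p = (1 + 0.12 − 0.6)/(1.15 − 0.6) = 0.5200/0.5500 = 0.9455

p = 0.9455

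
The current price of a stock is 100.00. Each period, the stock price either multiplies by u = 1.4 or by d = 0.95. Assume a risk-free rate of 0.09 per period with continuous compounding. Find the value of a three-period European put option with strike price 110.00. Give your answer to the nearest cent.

5.81

Risk-neutral probability p = (e^0.09 − 0.95)/(1.4 − 0.95) = 0.1442/0.4500 = 0.3204
Terminal stock prices: S_uuu = 274.4, S_uud = 186.2, S_udd = 126.3, S_ddd = 85.74
Terminal payoffs (K − S): max(-164.4, 0) = 0, max(-76.2, 0) = 0, max(-16.35, 0) = 0, max(24.26, 0) = 24.26
Node uu (S = 196): V_uu = e^(−0.09)·[0.3204·0.0000 + 0.6796·0.0000] = 0.0000
Node ud (S = 133): V_ud = e^(−0.09)·[0.3204·0.0000 + 0.6796·0.0000] = 0.0000
Node dd (S = 90.25): V_dd = e^(−0.09)·[0.3204·0.0000 + 0.6796·24.2625] = 15.0699
Node u (S = 140): V_u = e^(−0.09)·[0.3204·0.0000 + 0.6796·0.0000] = 0.0000
Node d (S = 95): V_d = e^(−0.09)·[0.3204·0.0000 + 0.6796·15.0699] = 9.3602
Node 0 (S = 100): V_0 = e^(−0.09)·[0.3204·0.0000 + 0.6796·9.3602] = 5.8138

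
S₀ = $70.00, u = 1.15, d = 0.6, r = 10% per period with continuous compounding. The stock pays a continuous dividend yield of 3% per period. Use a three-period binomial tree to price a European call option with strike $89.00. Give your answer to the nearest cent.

$8.20

Per-period risk-free factor R = e^0.1 = 1.1052; dividend-adjusted growth = e^(0.1−0.03) = 1.0725.
Risk-neutral probability p = (1.0725 − 0.6)/(1.15 − 0.6) = 0.4725/0.5500 = 0.8591
Terminal stock prices: S_uuu = 106.5, S_uud = 55.54, S_udd = 28.98, S_ddd = 15.12
Terminal payoffs (S − K): max(17.46, 0) = 17.46, max(-33.46, 0) = 0, max(-60.02, 0) = 0, max(-73.88, 0) = 0
Node uu (S = 92.57): V_uu = e^(−0.1)·[0.8591·17.4612 + 0.1409·0.0000] = 13.5735
Node ud (S = 48.3): V_ud = e^(−0.1)·[0.8591·0.0000 + 0.1409·0.0000] = 0.0000
Node dd (S = 25.2): V_dd = e^(−0.1)·[0.8591·0.0000 + 0.1409·0.0000] = 0.0000
Node u (S = 80.5): V_u = e^(−0.1)·[0.8591·13.5735 + 0.1409·0.0000] = 10.5514
Node d (S = 42): V_d = e^(−0.1)·[0.8591·0.0000 + 0.1409·0.0000] = 0.0000
Node 0 (S = 70): V_0 = e^(−0.1)·[0.8591·10.5514 + 0.1409·0.0000] = 8.2021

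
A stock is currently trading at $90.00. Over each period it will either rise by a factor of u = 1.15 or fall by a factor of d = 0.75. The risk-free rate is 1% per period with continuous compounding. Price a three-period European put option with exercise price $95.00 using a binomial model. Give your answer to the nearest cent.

Risk-neutral probability p = (e^0.01 − 0.75)/(1.15 − 0.75) = 0.2601/0.4000 = 0.6501
Terminal stock prices: S_uuu = 136.9, S_uud = 89.27, S_udd = 58.22, S_ddd = 37.97
Terminal payoffs (K − S): max(-41.88, 0) = 0, max(5.731, 0) = 5.731, max(36.78, 0) = 36.78, max(57.03, 0) = 57.03
Node uu (S = 119): V_uu = e^(−0.01)·[0.6501·0.0000 + 0.3499·5.7313] = 1.9853
Node ud (S = 77.62): V_ud = e^(−0.01)·[0.6501·5.7313 + 0.3499·36.7813] = 16.4297
Node dd (S = 50.62): V_dd = e^(−0.01)·[0.6501·36.7813 + 0.3499·57.0312] = 43.4297
Node u (S = 103.5): V_u = e^(−0.01)·[0.6501·1.9853 + 0.3499·16.4297] = 6.9690
Node d (S = 67.5): V_d = e^(−0.01)·[0.6501·16.4297 + 0.3499·43.4297] = 25.6189
Node 0 (S = 90): V_0 = e^(−0.01)·[0.6501·6.9690 + 0.3499·25.6189] = 13.3598

$13.36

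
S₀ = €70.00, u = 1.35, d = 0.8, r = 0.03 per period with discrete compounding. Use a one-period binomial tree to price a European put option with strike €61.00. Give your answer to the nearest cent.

Risk-neutral probability p = (1 + 0.03 − 0.8)/(1.35 − 0.8) = 0.2300/0.5500 = 0.4182
Terminal stock prices: S_u = 94.5, S_d = 56
Terminal payoffs (K − S): max(-33.5, 0) = 0, max(5, 0) = 5
Node 0 (S = 70): V_0 = 1/1.03·[0.4182·0.0000 + 0.5818·5.0000] = 2.8244

€2.82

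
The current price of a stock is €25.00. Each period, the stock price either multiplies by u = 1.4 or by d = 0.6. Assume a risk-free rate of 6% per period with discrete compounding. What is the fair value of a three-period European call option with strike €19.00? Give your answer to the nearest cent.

Risk-neutral probability p = (1 + 0.06 − 0.6)/(1.4 − 0.6) = 0.4600/0.8000 = 0.5750
Terminal stock prices: S_uuu = 68.6, S_uud = 29.4, S_udd = 12.6, S_ddd = 5.4
Terminal payoffs (S − K): max(49.6, 0) = 49.6, max(10.4, 0) = 10.4, max(-6.4, 0) = 0, max(-13.6, 0) = 0
Node uu (S = 49): V_uu = 1/1.06·[0.5750·49.6000 + 0.4250·10.4000] = 31.0755
Node ud (S = 21): V_ud = 1/1.06·[0.5750·10.4000 + 0.4250·0.0000] = 5.6415
Node dd (S = 9): V_dd = 1/1.06·[0.5750·0.0000 + 0.4250·0.0000] = 0.0000
Node u (S = 35): V_u = 1/1.06·[0.5750·31.0755 + 0.4250·5.6415] = 19.1189
Node d (S = 15): V_d = 1/1.06·[0.5750·5.6415 + 0.4250·0.0000] = 3.0603
Node 0 (S = 25): V_0 = 1/1.06·[0.5750·19.1189 + 0.4250·3.0603] = 11.5981

€11.60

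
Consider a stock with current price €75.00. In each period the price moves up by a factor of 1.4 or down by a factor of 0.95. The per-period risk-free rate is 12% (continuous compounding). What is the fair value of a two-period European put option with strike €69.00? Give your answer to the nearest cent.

Risk-neutral probability p = (e^0.12 − 0.95)/(1.4 − 0.95) = 0.1775/0.4500 = 0.3944
Terminal stock prices: S_uu = 147, S_ud = 99.75, S_dd = 67.69
Terminal payoffs (K − S): max(-78, 0) = 0, max(-30.75, 0) = 0, max(1.312, 0) = 1.312
Node u (S = 105): V_u = e^(−0.12)·[0.3944·0.0000 + 0.6056·0.0000] = 0.0000
Node d (S = 71.25): V_d = e^(−0.12)·[0.3944·0.0000 + 0.6056·1.3125] = 0.7049
Node 0 (S = 75): V_0 = e^(−0.12)·[0.3944·0.0000 + 0.6056·0.7049] = 0.3786

€0.38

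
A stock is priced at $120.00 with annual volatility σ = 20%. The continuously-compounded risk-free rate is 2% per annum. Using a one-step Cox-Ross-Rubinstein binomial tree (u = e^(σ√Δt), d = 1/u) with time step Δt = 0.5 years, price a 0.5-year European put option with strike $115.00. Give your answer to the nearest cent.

CRR parameters: u = e^(σ√Δt) = e^(0.2·√0.5) = 1.1519, d = 1/u = 0.8681
Per-period rate: rΔt = 0.02·0.5 = 0.01, so R = e^0.01 = 1.0101
Risk-neutral probability p = (e^0.01 − 0.8681)/(1.1519 − 0.8681) = 0.1419/0.2838 = 0.5001
Terminal stock prices: S_u = 138.2, S_d = 104.2
Terminal payoffs (K − S): max(-23.23, 0) = 0, max(10.83, 0) = 10.83
Node 0 (S = 120): V_0 = e^(−0.01)·[0.5001·0.0000 + 0.4999·10.8252] = 5.3575

$5.36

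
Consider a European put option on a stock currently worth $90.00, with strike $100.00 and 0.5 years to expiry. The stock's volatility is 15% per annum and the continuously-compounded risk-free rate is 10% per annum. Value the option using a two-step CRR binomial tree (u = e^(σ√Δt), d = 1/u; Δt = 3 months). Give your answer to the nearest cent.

$6.96

CRR parameters: u = e^(σ√Δt) = e^(0.15·√0.25) = 1.0779, d = 1/u = 0.9277
Per-period rate: rΔt = 0.1·0.25 = 0.025, so R = e^0.025 = 1.0253
Risk-neutral probability p = (e^0.025 − 0.9277)/(1.0779 − 0.9277) = 0.0976/0.1501 = 0.6499
Terminal stock prices: S_uu = 104.6, S_ud = 90, S_dd = 77.46
Terminal payoffs (K − S): max(-4.565, 0) = 0, max(10, 0) = 10, max(22.54, 0) = 22.54
Node u (S = 97.01): V_u = e^(−0.025)·[0.6499·0.0000 + 0.3501·10.0000] = 3.4149
Node d (S = 83.5): V_d = e^(−0.025)·[0.6499·10.0000 + 0.3501·22.5363] = 14.0341
Node 0 (S = 90): V_0 = e^(−0.025)·[0.6499·3.4149 + 0.3501·14.0341] = 6.9569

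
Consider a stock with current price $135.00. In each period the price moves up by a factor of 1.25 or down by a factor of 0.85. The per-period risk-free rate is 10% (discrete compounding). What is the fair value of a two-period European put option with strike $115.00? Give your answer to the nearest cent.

$2.03

Risk-neutral probability p = (1 + 0.1 − 0.85)/(1.25 − 0.85) = 0.2500/0.4000 = 0.6250
Terminal stock prices: S_uu = 210.9, S_ud = 143.4, S_dd = 97.54
Terminal payoffs (K − S): max(-95.94, 0) = 0, max(-28.44, 0) = 0, max(17.46, 0) = 17.46
Node u (S = 168.8): V_u = 1/1.1·[0.6250·0.0000 + 0.3750·0.0000] = 0.0000
Node d (S = 114.8): V_d = 1/1.1·[0.6250·0.0000 + 0.3750·17.4625] = 5.9531
Node 0 (S = 135): V_0 = 1/1.1·[0.6250·0.0000 + 0.3750·5.9531] = 2.0295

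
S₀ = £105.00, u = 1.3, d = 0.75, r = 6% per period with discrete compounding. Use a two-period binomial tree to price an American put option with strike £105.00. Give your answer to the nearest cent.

£11.38

Risk-neutral probability p = (1 + 0.06 − 0.75)/(1.3 − 0.75) = 0.3100/0.5500 = 0.5636
Terminal stock prices: S_uu = 177.5, S_ud = 102.4, S_dd = 59.06
Terminal payoffs (K − S): max(-72.45, 0) = 0, max(2.625, 0) = 2.625, max(45.94, 0) = 45.94
Node u (S = 136.5): continuation = 1/1.06·[0.5636·0.0000 + 0.4364·2.6250] = 1.0806; exercise value = 0.0000 ≤ continuation, so V_u = 1.0806
Node d (S = 78.75): continuation = 1/1.06·[0.5636·2.6250 + 0.4364·45.9375] = 20.3066; exercise value = 26.2500 > continuation, so V_d = 26.2500 (exercise)
Node 0 (S = 105): continuation = 1/1.06·[0.5636·1.0806 + 0.4364·26.2500] = 11.3808; exercise value = 0.0000 ≤ continuation, so V_0 = 11.3808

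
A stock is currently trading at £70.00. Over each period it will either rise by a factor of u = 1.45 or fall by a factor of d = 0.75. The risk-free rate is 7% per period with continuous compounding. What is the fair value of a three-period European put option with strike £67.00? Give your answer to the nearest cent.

Risk-neutral probability p = (e^0.07 − 0.75)/(1.45 − 0.75) = 0.3225/0.7000 = 0.4607
Terminal stock prices: S_uuu = 213.4, S_uud = 110.4, S_udd = 57.09, S_ddd = 29.53
Terminal payoffs (K − S): max(-146.4, 0) = 0, max(-43.38, 0) = 0, max(9.906, 0) = 9.906, max(37.47, 0) = 37.47
Node uu (S = 147.2): V_uu = e^(−0.07)·[0.4607·0.0000 + 0.5393·0.0000] = 0.0000
Node ud (S = 76.12): V_ud = e^(−0.07)·[0.4607·0.0000 + 0.5393·9.9062] = 4.9810
Node dd (S = 39.38): V_dd = e^(−0.07)·[0.4607·9.9062 + 0.5393·37.4688] = 23.0954
Node u (S = 101.5): V_u = e^(−0.07)·[0.4607·0.0000 + 0.5393·4.9810] = 2.5045
Node d (S = 52.5): V_d = e^(−0.07)·[0.4607·4.9810 + 0.5393·23.0954] = 13.7525
Node 0 (S = 70): V_0 = e^(−0.07)·[0.4607·2.5045 + 0.5393·13.7525] = 7.9908

£7.99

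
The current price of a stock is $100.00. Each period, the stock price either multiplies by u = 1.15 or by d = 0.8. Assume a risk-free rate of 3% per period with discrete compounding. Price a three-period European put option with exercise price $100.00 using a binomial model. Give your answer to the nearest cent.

$7.40

Risk-neutral probability p = (1 + 0.03 − 0.8)/(1.15 − 0.8) = 0.2300/0.3500 = 0.6571
Terminal stock prices: S_uuu = 152.1, S_uud = 105.8, S_udd = 73.6, S_ddd = 51.2
Terminal payoffs (K − S): max(-52.09, 0) = 0, max(-5.8, 0) = 0, max(26.4, 0) = 26.4, max(48.8, 0) = 48.8
Node uu (S = 132.2): V_uu = 1/1.03·[0.6571·0.0000 + 0.3429·0.0000] = 0.0000
Node ud (S = 92): V_ud = 1/1.03·[0.6571·0.0000 + 0.3429·26.4000] = 8.7878
Node dd (S = 64): V_dd = 1/1.03·[0.6571·26.4000 + 0.3429·48.8000] = 33.0874
Node u (S = 115): V_u = 1/1.03·[0.6571·0.0000 + 0.3429·8.7878] = 2.9252
Node d (S = 80): V_d = 1/1.03·[0.6571·8.7878 + 0.3429·33.0874] = 16.6205
Node 0 (S = 100): V_0 = 1/1.03·[0.6571·2.9252 + 0.3429·16.6205] = 7.3988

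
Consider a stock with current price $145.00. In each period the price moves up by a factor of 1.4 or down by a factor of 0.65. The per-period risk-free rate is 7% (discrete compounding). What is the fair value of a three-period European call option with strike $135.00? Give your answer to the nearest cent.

$54.49

Risk-neutral probability p = (1 + 0.07 − 0.65)/(1.4 − 0.65) = 0.4200/0.7500 = 0.5600
Terminal stock prices: S_uuu = 397.9, S_uud = 184.7, S_udd = 85.77, S_ddd = 39.82
Terminal payoffs (S − K): max(262.9, 0) = 262.9, max(49.73, 0) = 49.73, max(-49.23, 0) = 0, max(-95.18, 0) = 0
Node uu (S = 284.2): V_uu = 1/1.07·[0.5600·262.8800 + 0.4400·49.7300] = 158.0318
Node ud (S = 132): V_ud = 1/1.07·[0.5600·49.7300 + 0.4400·0.0000] = 26.0269
Node dd (S = 61.26): V_dd = 1/1.07·[0.5600·0.0000 + 0.4400·0.0000] = 0.0000
Node u (S = 203): V_u = 1/1.07·[0.5600·158.0318 + 0.4400·26.0269] = 93.4109
Node d (S = 94.25): V_d = 1/1.07·[0.5600·26.0269 + 0.4400·0.0000] = 13.6216
Node 0 (S = 145): V_0 = 1/1.07·[0.5600·93.4109 + 0.4400·13.6216] = 54.4893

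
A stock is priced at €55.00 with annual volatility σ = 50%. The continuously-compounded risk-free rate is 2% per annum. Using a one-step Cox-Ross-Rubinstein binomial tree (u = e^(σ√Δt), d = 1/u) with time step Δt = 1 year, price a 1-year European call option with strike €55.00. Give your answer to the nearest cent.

CRR parameters: u = e^(σ√Δt) = e^(0.5·√1) = 1.6487, d = 1/u = 0.6065
Per-period rate: rΔt = 0.02·1 = 0.02, so R = e^0.02 = 1.0202
Risk-neutral probability p = (e^0.02 − 0.6065)/(1.6487 − 0.6065) = 0.4137/1.0422 = 0.3969
Terminal stock prices: S_u = 90.68, S_d = 33.36
Terminal payoffs (S − K): max(35.68, 0) = 35.68, max(-21.64, 0) = 0
Node 0 (S = 55): V_0 = e^(−0.02)·[0.3969·35.6797 + 0.6031·0.0000] = 13.8817

€13.88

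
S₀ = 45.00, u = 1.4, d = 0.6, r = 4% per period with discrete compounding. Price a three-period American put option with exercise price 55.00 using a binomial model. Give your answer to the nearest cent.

Risk-neutral probability p = (1 + 0.04 − 0.6)/(1.4 − 0.6) = 0.4400/0.8000 = 0.5500
Terminal stock prices: S_uuu = 123.5, S_uud = 52.92, S_udd = 22.68, S_ddd = 9.72
Terminal payoffs (K − S): max(-68.48, 0) = 0, max(2.08, 0) = 2.08, max(32.32, 0) = 32.32, max(45.28, 0) = 45.28
Node uu (S = 88.2): continuation = 1/1.04·[0.5500·0.0000 + 0.4500·2.0800] = 0.9000; exercise value = 0.0000 ≤ continuation, so V_uu = 0.9000
Node ud (S = 37.8): continuation = 1/1.04·[0.5500·2.0800 + 0.4500·32.3200] = 15.0846; exercise value = 17.2000 > continuation, so V_ud = 17.2000 (exercise)
Node dd (S = 16.2): continuation = 1/1.04·[0.5500·32.3200 + 0.4500·45.2800] = 36.6846; exercise value = 38.8000 > continuation, so V_dd = 38.8000 (exercise)
Node u (S = 63): continuation = 1/1.04·[0.5500·0.9000 + 0.4500·17.2000] = 7.9183; exercise value = 0.0000 ≤ continuation, so V_u = 7.9183
Node d (S = 27): continuation = 1/1.04·[0.5500·17.2000 + 0.4500·38.8000] = 25.8846; exercise value = 28.0000 > continuation, so V_d = 28.0000 (exercise)
Node 0 (S = 45): continuation = 1/1.04·[0.5500·7.9183 + 0.4500·28.0000] = 16.3029; exercise value = 10.0000 ≤ continuation, so V_0 = 16.3029

16.30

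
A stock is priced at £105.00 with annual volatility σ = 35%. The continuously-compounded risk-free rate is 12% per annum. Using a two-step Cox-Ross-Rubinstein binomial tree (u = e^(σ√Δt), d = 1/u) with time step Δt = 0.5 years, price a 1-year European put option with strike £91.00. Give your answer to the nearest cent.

£4.59

CRR parameters: u = e^(σ√Δt) = e^(0.35·√0.5) = 1.2808, d = 1/u = 0.7808
Per-period rate: rΔt = 0.12·0.5 = 0.06, so R = e^0.06 = 1.0618
Risk-neutral probability p = (e^0.06 − 0.7808)/(1.2808 − 0.7808) = 0.2811/0.5000 = 0.5621
Terminal stock prices: S_uu = 172.2, S_ud = 105, S_dd = 64.01
Terminal payoffs (K − S): max(-81.25, 0) = 0, max(-14, 0) = 0, max(26.99, 0) = 26.99
Node u (S = 134.5): V_u = e^(−0.06)·[0.5621·0.0000 + 0.4379·0.0000] = 0.0000
Node d (S = 81.98): V_d = e^(−0.06)·[0.5621·0.0000 + 0.4379·26.9934] = 11.1319
Node 0 (S = 105): V_0 = e^(−0.06)·[0.5621·0.0000 + 0.4379·11.1319] = 4.5908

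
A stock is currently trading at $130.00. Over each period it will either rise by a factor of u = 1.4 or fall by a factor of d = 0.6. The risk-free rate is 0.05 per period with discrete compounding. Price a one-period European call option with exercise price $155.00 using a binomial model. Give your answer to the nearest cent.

$14.46

Risk-neutral probability p = (1 + 0.05 − 0.6)/(1.4 − 0.6) = 0.4500/0.8000 = 0.5625
Terminal stock prices: S_u = 182, S_d = 78
Terminal payoffs (S − K): max(27, 0) = 27, max(-77, 0) = 0
Node 0 (S = 130): V_0 = 1/1.05·[0.5625·27.0000 + 0.4375·0.0000] = 14.4643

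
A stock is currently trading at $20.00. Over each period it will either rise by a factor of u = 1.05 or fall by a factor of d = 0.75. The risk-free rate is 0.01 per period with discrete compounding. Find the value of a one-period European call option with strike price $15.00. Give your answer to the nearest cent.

$5.15

Risk-neutral probability p = (1 + 0.01 − 0.75)/(1.05 − 0.75) = 0.2600/0.3000 = 0.8667
Terminal stock prices: S_u = 21, S_d = 15
Terminal payoffs (S − K): max(6, 0) = 6, max(0, 0) = 0
Node 0 (S = 20): V_0 = 1/1.01·[0.8667·6.0000 + 0.1333·0.0000] = 5.1485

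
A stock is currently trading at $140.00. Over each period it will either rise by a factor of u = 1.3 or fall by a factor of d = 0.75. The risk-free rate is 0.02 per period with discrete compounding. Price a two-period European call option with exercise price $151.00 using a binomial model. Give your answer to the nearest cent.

$19.83

Risk-neutral probability p = (1 + 0.02 − 0.75)/(1.3 − 0.75) = 0.2700/0.5500 = 0.4909
Terminal stock prices: S_uu = 236.6, S_ud = 136.5, S_dd = 78.75
Terminal payoffs (S − K): max(85.6, 0) = 85.6, max(-14.5, 0) = 0, max(-72.25, 0) = 0
Node u (S = 182): V_u = 1/1.02·[0.4909·85.6000 + 0.5091·0.0000] = 41.1979
Node d (S = 105): V_d = 1/1.02·[0.4909·0.0000 + 0.5091·0.0000] = 0.0000
Node 0 (S = 140): V_0 = 1/1.02·[0.4909·41.1979 + 0.5091·0.0000] = 19.8278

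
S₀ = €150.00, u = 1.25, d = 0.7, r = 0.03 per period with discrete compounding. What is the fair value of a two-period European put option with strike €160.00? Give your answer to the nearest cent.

€26.05

Risk-neutral probability p = (1 + 0.03 − 0.7)/(1.25 − 0.7) = 0.3300/0.5500 = 0.6000
Terminal stock prices: S_uu = 234.4, S_ud = 131.2, S_dd = 73.5
Terminal payoffs (K − S): max(-74.38, 0) = 0, max(28.75, 0) = 28.75, max(86.5, 0) = 86.5
Node u (S = 187.5): V_u = 1/1.03·[0.6000·0.0000 + 0.4000·28.7500] = 11.1650
Node d (S = 105): V_d = 1/1.03·[0.6000·28.7500 + 0.4000·86.5000] = 50.3398
Node 0 (S = 150): V_0 = 1/1.03·[0.6000·11.1650 + 0.4000·50.3398] = 26.0534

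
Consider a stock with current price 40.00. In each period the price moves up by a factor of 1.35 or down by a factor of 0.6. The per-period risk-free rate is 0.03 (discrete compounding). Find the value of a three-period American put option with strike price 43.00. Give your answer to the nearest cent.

10.31

Risk-neutral probability p = (1 + 0.03 − 0.6)/(1.35 − 0.6) = 0.4300/0.7500 = 0.5733
Terminal stock prices: S_uuu = 98.42, S_uud = 43.74, S_udd = 19.44, S_ddd = 8.64
Terminal payoffs (K − S): max(-55.42, 0) = 0, max(-0.74, 0) = 0, max(23.56, 0) = 23.56, max(34.36, 0) = 34.36
Node uu (S = 72.9): continuation = 1/1.03·[0.5733·0.0000 + 0.4267·0.0000] = 0.0000; exercise value = 0.0000 ≤ continuation, so V_uu = 0.0000
Node ud (S = 32.4): continuation = 1/1.03·[0.5733·0.0000 + 0.4267·23.5600] = 9.7595; exercise value = 10.6000 > continuation, so V_ud = 10.6000 (exercise)
Node dd (S = 14.4): continuation = 1/1.03·[0.5733·23.5600 + 0.4267·34.3600] = 27.3476; exercise value = 28.6000 > continuation, so V_dd = 28.6000 (exercise)
Node u (S = 54): continuation = 1/1.03·[0.5733·0.0000 + 0.4267·10.6000] = 4.3909; exercise value = 0.0000 ≤ continuation, so V_u = 4.3909
Node d (S = 24): continuation = 1/1.03·[0.5733·10.6000 + 0.4267·28.6000] = 17.7476; exercise value = 19.0000 > continuation, so V_d = 19.0000 (exercise)
Node 0 (S = 40): continuation = 1/1.03·[0.5733·4.3909 + 0.4267·19.0000] = 10.3147; exercise value = 3.0000 ≤ continuation, so V_0 = 10.3147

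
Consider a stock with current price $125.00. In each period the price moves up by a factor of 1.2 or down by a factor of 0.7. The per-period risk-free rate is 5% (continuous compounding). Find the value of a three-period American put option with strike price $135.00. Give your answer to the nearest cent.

$20.25

Risk-neutral probability p = (e^0.05 − 0.7)/(1.2 − 0.7) = 0.3513/0.5000 = 0.7025
Terminal stock prices: S_uuu = 216, S_uud = 126, S_udd = 73.5, S_ddd = 42.87
Terminal payoffs (K − S): max(-81, 0) = 0, max(9, 0) = 9, max(61.5, 0) = 61.5, max(92.12, 0) = 92.12
Node uu (S = 180): continuation = e^(−0.05)·[0.7025·0.0000 + 0.2975·9.0000] = 2.5466; exercise value = 0.0000 ≤ continuation, so V_uu = 2.5466
Node ud (S = 105): continuation = e^(−0.05)·[0.7025·9.0000 + 0.2975·61.5000] = 23.4160; exercise value = 30.0000 > continuation, so V_ud = 30.0000 (exercise)
Node dd (S = 61.25): continuation = e^(−0.05)·[0.7025·61.5000 + 0.2975·92.1250] = 67.1660; exercise value = 73.7500 > continuation, so V_dd = 73.7500 (exercise)
Node u (S = 150): continuation = e^(−0.05)·[0.7025·2.5466 + 0.2975·30.0000] = 10.1903; exercise value = 0.0000 ≤ continuation, so V_u = 10.1903
Node d (S = 87.5): continuation = e^(−0.05)·[0.7025·30.0000 + 0.2975·73.7500] = 40.9160; exercise value = 47.5000 > continuation, so V_d = 47.5000 (exercise)
Node 0 (S = 125): continuation = e^(−0.05)·[0.7025·10.1903 + 0.2975·47.5000] = 20.2501; exercise value = 10.0000 ≤ continuation, so V_0 = 20.2501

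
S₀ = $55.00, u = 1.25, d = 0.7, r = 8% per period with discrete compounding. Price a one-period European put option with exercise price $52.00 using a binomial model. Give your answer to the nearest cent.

$3.86

Risk-neutral probability p = (1 + 0.08 − 0.7)/(1.25 − 0.7) = 0.3800/0.5500 = 0.6909
Terminal stock prices: S_u = 68.75, S_d = 38.5
Terminal payoffs (K − S): max(-16.75, 0) = 0, max(13.5, 0) = 13.5
Node 0 (S = 55): V_0 = 1/1.08·[0.6909·0.0000 + 0.3091·13.5000] = 3.8636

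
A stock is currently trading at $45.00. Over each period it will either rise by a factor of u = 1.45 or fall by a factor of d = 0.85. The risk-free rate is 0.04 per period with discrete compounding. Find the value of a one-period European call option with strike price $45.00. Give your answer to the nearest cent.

$6.17

Risk-neutral probability p = (1 + 0.04 − 0.85)/(1.45 − 0.85) = 0.1900/0.6000 = 0.3167
Terminal stock prices: S_u = 65.25, S_d = 38.25
Terminal payoffs (S − K): max(20.25, 0) = 20.25, max(-6.75, 0) = 0
Node 0 (S = 45): V_0 = 1/1.04·[0.3167·20.2500 + 0.6833·0.0000] = 6.1659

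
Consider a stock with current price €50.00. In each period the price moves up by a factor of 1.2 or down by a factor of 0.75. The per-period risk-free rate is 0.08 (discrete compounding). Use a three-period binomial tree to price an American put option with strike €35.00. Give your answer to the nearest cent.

Risk-neutral probability p = (1 + 0.08 − 0.75)/(1.2 − 0.75) = 0.3300/0.4500 = 0.7333
Terminal stock prices: S_uuu = 86.4, S_uud = 54, S_udd = 33.75, S_ddd = 21.09
Terminal payoffs (K − S): max(-51.4, 0) = 0, max(-19, 0) = 0, max(1.25, 0) = 1.25, max(13.91, 0) = 13.91
Node uu (S = 72): continuation = 1/1.08·[0.7333·0.0000 + 0.2667·0.0000] = 0.0000; exercise value = 0.0000 ≤ continuation, so V_uu = 0.0000
Node ud (S = 45): continuation = 1/1.08·[0.7333·0.0000 + 0.2667·1.2500] = 0.3086; exercise value = 0.0000 ≤ continuation, so V_ud = 0.3086
Node dd (S = 28.12): continuation = 1/1.08·[0.7333·1.2500 + 0.2667·13.9062] = 4.2824; exercise value = 6.8750 > continuation, so V_dd = 6.8750 (exercise)
Node u (S = 60): continuation = 1/1.08·[0.7333·0.0000 + 0.2667·0.3086] = 0.0762; exercise value = 0.0000 ≤ continuation, so V_u = 0.0762
Node d (S = 37.5): continuation = 1/1.08·[0.7333·0.3086 + 0.2667·6.8750] = 1.9071; exercise value = 0.0000 ≤ continuation, so V_d = 1.9071
Node 0 (S = 50): continuation = 1/1.08·[0.7333·0.0762 + 0.2667·1.9071] = 0.5226; exercise value = 0.0000 ≤ continuation, so V_0 = 0.5226

€0.52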